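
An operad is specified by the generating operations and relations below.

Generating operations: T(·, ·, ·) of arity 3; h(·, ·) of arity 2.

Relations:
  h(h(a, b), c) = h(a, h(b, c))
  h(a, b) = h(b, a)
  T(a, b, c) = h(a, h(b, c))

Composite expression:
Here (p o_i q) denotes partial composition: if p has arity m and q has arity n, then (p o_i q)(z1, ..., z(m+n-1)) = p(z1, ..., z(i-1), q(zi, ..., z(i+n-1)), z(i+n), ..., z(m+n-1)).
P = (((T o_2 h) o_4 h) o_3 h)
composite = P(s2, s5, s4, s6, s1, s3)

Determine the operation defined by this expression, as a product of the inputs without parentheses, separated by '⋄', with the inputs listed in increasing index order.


With T associative and commutative, the s-input set is all that matters.
h(s4, s6) spells out as s4 ⋄ s6
h(s5, h(s4, s6)) spells out as s5 ⋄ s4 ⋄ s6
h(s1, s3) spells out as s1 ⋄ s3
T(s2, h(s5, h(s4, s6)), h(s1, s3)) spells out as s2 ⋄ s5 ⋄ s4 ⋄ s6 ⋄ s1 ⋄ s3
commutativity sorts the factors: s1 ⋄ s2 ⋄ s3 ⋄ s4 ⋄ s5 ⋄ s6

s1 ⋄ s2 ⋄ s3 ⋄ s4 ⋄ s5 ⋄ s6


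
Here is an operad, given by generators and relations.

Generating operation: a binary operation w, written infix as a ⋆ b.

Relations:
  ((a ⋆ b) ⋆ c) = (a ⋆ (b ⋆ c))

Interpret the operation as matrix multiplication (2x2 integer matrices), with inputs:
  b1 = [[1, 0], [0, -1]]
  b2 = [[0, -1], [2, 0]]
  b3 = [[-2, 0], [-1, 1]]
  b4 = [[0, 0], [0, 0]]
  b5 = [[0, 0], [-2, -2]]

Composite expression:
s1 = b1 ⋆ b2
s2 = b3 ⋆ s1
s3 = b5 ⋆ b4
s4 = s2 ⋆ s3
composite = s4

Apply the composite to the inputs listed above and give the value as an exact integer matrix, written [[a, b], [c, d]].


(b1 ⋆ b2) = [[0, -1], [-2, 0]]
(b3 ⋆ (b1 ⋆ b2)) = [[0, 2], [-2, 1]]
(b5 ⋆ b4) = [[0, 0], [0, 0]]
((b3 ⋆ (b1 ⋆ b2)) ⋆ (b5 ⋆ b4)) = [[0, 0], [0, 0]]

[[0, 0], [0, 0]]


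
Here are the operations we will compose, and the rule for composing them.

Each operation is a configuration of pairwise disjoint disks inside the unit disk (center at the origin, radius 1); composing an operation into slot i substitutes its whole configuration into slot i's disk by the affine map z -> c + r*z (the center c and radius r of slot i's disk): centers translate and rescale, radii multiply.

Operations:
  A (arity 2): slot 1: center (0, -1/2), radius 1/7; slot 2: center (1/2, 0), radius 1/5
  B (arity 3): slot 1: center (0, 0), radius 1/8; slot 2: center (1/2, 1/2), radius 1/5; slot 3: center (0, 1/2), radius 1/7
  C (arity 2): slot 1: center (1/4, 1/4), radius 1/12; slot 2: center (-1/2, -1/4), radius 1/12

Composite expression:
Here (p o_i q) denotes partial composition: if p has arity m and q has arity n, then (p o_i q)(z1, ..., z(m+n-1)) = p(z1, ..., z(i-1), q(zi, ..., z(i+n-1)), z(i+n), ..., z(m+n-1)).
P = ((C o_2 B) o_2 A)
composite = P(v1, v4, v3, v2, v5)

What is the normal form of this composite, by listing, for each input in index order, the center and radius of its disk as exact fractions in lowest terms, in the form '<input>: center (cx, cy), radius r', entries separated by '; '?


v1: center (1/4, 1/4), radius 1/12; v2: center (-11/24, -5/24), radius 1/60; v3: center (-95/192, -1/4), radius 1/480; v4: center (-1/2, -49/192), radius 1/672; v5: center (-1/2, -5/24), radius 1/84


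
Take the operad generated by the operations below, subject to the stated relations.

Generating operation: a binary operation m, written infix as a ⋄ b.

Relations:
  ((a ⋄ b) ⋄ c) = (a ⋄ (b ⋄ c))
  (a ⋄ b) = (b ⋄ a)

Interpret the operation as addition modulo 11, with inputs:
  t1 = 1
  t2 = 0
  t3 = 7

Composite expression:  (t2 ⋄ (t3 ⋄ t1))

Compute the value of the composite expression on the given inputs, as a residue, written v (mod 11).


8 (mod 11)

(t3 ⋄ t1) = 8
(t2 ⋄ (t3 ⋄ t1)) = 8


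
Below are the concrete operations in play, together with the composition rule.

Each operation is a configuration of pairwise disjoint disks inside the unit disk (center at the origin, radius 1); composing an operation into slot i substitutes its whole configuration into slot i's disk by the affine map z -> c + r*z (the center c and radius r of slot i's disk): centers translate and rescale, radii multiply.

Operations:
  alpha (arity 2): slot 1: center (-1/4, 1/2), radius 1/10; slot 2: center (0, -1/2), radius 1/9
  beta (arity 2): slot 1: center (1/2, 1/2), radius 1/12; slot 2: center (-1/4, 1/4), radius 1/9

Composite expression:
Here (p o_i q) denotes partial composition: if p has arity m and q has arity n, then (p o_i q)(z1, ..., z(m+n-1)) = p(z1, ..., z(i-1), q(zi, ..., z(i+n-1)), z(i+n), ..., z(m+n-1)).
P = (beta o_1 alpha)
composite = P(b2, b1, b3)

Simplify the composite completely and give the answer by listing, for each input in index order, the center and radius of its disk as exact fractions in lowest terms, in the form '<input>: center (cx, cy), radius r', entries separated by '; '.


b1: center (1/2, 11/24), radius 1/108; b2: center (23/48, 13/24), radius 1/120; b3: center (-1/4, 1/4), radius 1/9

Affine substitution under beta: radii multiply and b-centers shift.
for b2, the 2-step affine chain lands on center (23/48, 13/24), radius 1/120
for b1, the 2-step affine chain lands on center (1/2, 11/24), radius 1/108
for b3, the 1-step affine chain lands on center (-1/4, 1/4), radius 1/9


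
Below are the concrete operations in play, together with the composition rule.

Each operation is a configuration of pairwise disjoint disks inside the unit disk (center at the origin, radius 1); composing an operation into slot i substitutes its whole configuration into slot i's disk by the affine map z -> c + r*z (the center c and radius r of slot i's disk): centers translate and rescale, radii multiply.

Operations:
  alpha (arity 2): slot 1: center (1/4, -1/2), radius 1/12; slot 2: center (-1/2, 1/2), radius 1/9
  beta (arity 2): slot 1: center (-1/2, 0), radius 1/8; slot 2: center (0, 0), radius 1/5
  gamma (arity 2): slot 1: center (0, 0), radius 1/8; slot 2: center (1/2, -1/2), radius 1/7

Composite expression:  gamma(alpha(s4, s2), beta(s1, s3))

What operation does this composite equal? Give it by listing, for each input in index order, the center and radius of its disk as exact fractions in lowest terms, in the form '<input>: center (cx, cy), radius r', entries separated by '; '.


s1: center (3/7, -1/2), radius 1/56; s2: center (-1/16, 1/16), radius 1/72; s3: center (1/2, -1/2), radius 1/35; s4: center (1/32, -1/16), radius 1/96

Only the slot chain above each s matters under gamma; compose those maps.
s4 passes through 2 substitutions, ending at center (1/32, -1/16), radius 1/96
s2 passes through 2 substitutions, ending at center (-1/16, 1/16), radius 1/72
s1 passes through 2 substitutions, ending at center (3/7, -1/2), radius 1/56
s3 passes through 2 substitutions, ending at center (1/2, -1/2), radius 1/35


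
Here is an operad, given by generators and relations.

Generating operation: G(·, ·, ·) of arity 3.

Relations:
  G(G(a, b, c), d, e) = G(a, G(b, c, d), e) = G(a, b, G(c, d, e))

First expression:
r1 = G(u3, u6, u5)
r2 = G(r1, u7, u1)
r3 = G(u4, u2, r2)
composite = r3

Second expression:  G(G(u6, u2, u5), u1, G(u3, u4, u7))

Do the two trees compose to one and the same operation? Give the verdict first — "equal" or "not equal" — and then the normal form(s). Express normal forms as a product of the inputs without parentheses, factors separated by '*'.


not equal: they reduce to u4 * u2 * u3 * u6 * u5 * u7 * u1 and u6 * u2 * u5 * u1 * u3 * u4 * u7

The first expression, normalized: u4 * u2 * u3 * u6 * u5 * u7 * u1
The second expression, normalized: u6 * u2 * u5 * u1 * u3 * u4 * u7
No match — not equal.


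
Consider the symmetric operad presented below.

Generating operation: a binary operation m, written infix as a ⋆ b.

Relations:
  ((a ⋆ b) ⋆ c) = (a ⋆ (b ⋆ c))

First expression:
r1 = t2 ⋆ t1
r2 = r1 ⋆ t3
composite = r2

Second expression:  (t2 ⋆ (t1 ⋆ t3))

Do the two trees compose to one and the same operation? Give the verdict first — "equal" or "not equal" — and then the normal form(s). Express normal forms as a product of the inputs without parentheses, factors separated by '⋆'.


equal; the common form is t2 ⋆ t1 ⋆ t3


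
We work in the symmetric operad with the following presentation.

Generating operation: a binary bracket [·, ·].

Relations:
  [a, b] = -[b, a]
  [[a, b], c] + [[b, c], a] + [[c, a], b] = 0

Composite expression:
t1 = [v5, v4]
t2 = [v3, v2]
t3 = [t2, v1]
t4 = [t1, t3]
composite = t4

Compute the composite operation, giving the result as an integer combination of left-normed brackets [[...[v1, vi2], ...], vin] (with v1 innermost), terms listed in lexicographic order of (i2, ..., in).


[[[[v1, v2], v3], v4], v5] - [[[[v1, v2], v3], v5], v4] - [[[[v1, v3], v2], v4], v5] + [[[[v1, v3], v2], v5], v4]


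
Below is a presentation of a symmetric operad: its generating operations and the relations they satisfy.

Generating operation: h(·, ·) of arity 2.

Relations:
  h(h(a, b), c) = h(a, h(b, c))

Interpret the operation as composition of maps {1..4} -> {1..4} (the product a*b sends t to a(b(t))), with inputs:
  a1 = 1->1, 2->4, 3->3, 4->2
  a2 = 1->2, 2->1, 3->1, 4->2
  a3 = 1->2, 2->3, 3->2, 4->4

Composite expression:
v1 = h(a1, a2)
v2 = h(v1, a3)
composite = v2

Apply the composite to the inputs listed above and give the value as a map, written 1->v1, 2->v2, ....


1->1, 2->1, 3->1, 4->4

h(a1, a2) = 1->4, 2->1, 3->1, 4->4
h(h(a1, a2), a3) = 1->1, 2->1, 3->1, 4->4


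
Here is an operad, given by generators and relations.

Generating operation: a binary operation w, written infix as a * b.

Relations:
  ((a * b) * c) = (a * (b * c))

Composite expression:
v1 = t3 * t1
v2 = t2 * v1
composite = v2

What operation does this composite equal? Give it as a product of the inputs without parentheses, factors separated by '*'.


All parenthesizations of w agree; list the t-inputs left to right.
(t3 * t1) flattens to t3 * t1
(t2 * (t3 * t1)) flattens to t2 * t3 * t1

t2 * t3 * t1


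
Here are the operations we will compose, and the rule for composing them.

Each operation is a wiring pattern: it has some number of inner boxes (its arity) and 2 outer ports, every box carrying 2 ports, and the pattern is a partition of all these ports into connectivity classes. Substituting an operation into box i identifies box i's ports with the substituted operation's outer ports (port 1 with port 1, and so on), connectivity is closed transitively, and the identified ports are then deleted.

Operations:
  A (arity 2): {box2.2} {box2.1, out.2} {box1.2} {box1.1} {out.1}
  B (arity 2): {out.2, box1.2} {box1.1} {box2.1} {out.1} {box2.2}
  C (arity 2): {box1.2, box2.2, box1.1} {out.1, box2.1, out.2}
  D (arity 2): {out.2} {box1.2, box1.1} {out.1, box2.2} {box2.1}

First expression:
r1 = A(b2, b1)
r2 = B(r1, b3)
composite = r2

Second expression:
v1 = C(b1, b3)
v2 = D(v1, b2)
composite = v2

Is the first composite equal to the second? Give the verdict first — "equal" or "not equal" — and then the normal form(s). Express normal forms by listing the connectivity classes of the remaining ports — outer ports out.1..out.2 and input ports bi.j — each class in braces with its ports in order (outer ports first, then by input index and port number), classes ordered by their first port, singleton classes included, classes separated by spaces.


Normal form of the first expression: {out.1} {out.2, b1.1} {b1.2} {b2.1} {b2.2} {b3.1} {b3.2}
Normal form of the second expression: {out.1, b2.2} {out.2} {b1.1, b1.2, b3.2} {b2.1} {b3.1}
Different reductions; not equal.

not equal; the first gives {out.1} {out.2, b1.1} {b1.2} {b2.1} {b2.2} {b3.1} {b3.2} and the second {out.1, b2.2} {out.2} {b1.1, b1.2, b3.2} {b2.1} {b3.1}


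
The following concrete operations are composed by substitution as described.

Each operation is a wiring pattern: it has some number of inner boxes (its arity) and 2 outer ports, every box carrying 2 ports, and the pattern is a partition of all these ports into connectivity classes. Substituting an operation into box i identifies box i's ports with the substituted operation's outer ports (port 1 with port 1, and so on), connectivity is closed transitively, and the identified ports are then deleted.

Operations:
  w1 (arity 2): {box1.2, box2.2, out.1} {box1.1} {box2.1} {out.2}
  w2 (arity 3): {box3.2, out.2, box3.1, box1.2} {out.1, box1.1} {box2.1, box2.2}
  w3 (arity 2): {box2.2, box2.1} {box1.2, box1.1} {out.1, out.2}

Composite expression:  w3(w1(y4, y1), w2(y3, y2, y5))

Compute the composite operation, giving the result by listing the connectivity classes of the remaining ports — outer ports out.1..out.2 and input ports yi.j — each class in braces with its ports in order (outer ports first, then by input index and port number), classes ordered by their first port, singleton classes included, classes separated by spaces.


{out.1, out.2} {y1.1} {y1.2, y4.2} {y2.1, y2.2} {y3.1, y3.2, y5.1, y5.2} {y4.1}


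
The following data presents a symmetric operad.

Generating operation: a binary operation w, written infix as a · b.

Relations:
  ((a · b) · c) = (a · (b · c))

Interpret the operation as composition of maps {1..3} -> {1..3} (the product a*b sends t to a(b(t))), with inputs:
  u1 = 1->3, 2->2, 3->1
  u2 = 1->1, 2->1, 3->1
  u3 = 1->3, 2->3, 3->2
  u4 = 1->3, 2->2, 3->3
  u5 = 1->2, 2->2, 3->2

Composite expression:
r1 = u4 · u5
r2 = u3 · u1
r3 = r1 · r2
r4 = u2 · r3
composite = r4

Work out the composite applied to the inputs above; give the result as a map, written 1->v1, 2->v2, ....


1->1, 2->1, 3->1

(u4 · u5) = 1->2, 2->2, 3->2
(u3 · u1) = 1->2, 2->3, 3->3
((u4 · u5) · (u3 · u1)) = 1->2, 2->2, 3->2
(u2 · ((u4 · u5) · (u3 · u1))) = 1->1, 2->1, 3->1


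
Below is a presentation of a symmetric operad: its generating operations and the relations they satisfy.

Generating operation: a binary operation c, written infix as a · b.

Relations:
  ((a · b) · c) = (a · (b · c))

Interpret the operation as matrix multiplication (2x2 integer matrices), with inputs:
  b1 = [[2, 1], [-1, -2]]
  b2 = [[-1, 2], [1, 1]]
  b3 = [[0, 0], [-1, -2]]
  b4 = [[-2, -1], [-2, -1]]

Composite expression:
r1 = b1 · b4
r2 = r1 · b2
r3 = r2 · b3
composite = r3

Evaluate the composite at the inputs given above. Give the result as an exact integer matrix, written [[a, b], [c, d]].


[[15, 30], [-15, -30]]

(b1 · b4) = [[-6, -3], [6, 3]]
((b1 · b4) · b2) = [[3, -15], [-3, 15]]
(((b1 · b4) · b2) · b3) = [[15, 30], [-15, -30]]


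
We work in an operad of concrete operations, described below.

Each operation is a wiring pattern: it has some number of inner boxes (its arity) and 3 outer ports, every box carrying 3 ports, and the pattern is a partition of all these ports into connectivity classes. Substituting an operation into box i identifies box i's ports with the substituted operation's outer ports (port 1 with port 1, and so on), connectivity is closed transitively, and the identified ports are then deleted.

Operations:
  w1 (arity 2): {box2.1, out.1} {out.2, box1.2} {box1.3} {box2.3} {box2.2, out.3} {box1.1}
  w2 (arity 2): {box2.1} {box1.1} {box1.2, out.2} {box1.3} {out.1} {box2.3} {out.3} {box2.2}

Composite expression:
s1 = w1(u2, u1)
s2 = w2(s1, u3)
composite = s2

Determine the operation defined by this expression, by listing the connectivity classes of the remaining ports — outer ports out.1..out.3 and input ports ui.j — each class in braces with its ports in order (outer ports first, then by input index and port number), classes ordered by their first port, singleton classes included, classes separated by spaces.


{out.1} {out.2, u2.2} {out.3} {u1.1} {u1.2} {u1.3} {u2.1} {u2.3} {u3.1} {u3.2} {u3.3}

Two ports join when wires chain via w2-identified ports.
the subtree at w1 composes to {out.1, u1.1} {out.2, u2.2} {out.3, u1.2} {u1.3} {u2.1} {u2.3} on (u2, u1); out.j = own outer ports
the subtree at w2 composes to {out.1} {out.2, u2.2} {out.3} {u1.1} {u1.2} {u1.3} {u2.1} {u2.3} {u3.1} {u3.2} {u3.3} on (u2, u1, u3); out.j = own outer ports


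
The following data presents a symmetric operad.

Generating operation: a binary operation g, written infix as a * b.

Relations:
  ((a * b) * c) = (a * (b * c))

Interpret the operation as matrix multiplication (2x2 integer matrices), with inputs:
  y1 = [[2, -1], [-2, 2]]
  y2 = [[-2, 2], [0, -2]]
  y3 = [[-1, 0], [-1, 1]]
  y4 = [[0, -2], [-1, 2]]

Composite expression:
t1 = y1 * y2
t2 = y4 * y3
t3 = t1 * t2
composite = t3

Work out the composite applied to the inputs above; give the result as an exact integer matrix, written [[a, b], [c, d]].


[[-14, 20], [16, -24]]

(y1 * y2) = [[-4, 6], [4, -8]]
(y4 * y3) = [[2, -2], [-1, 2]]
((y1 * y2) * (y4 * y3)) = [[-14, 20], [16, -24]]


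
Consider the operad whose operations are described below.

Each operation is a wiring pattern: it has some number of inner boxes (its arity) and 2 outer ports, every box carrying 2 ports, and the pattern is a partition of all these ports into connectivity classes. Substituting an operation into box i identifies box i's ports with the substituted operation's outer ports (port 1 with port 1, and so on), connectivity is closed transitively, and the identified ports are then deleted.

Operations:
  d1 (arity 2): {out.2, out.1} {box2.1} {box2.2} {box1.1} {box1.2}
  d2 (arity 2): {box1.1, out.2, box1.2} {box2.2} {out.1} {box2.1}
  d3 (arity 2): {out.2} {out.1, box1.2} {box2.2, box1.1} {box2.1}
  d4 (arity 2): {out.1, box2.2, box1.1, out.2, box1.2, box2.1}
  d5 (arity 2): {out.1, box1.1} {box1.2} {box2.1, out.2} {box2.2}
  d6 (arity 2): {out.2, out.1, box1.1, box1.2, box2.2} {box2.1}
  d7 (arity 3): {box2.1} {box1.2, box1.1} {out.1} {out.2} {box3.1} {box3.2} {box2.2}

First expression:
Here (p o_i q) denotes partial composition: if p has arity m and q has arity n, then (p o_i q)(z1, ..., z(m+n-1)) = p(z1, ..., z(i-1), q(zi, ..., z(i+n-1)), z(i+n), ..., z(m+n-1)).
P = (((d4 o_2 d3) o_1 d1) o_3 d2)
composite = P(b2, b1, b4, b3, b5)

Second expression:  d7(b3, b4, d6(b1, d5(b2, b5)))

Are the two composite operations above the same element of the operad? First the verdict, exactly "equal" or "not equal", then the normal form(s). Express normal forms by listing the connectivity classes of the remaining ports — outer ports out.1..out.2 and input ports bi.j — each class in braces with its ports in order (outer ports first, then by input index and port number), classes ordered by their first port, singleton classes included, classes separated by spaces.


not equal; the first gives {out.1, out.2, b4.1, b4.2} {b1.1} {b1.2} {b2.1} {b2.2} {b3.1} {b3.2} {b5.1} {b5.2} and the second {out.1} {out.2} {b1.1, b1.2, b5.1} {b2.1} {b2.2} {b3.1, b3.2} {b4.1} {b4.2} {b5.2}

In normal form, the first expression is {out.1, out.2, b4.1, b4.2} {b1.1} {b1.2} {b2.1} {b2.2} {b3.1} {b3.2} {b5.1} {b5.2}
In normal form, the second expression is {out.1} {out.2} {b1.1, b1.2, b5.1} {b2.1} {b2.2} {b3.1, b3.2} {b4.1} {b4.2} {b5.2}
The normal forms differ: not equal.


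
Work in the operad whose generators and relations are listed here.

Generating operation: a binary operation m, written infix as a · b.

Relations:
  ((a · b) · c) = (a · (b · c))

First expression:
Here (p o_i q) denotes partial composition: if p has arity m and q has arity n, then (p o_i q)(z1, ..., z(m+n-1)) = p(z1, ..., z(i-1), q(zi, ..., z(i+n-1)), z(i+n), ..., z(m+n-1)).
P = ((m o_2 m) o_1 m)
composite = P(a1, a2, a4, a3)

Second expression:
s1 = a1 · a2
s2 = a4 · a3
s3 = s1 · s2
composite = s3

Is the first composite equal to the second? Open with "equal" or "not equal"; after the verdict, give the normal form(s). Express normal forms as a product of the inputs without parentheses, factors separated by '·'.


equal: each reduces to a1 · a2 · a4 · a3


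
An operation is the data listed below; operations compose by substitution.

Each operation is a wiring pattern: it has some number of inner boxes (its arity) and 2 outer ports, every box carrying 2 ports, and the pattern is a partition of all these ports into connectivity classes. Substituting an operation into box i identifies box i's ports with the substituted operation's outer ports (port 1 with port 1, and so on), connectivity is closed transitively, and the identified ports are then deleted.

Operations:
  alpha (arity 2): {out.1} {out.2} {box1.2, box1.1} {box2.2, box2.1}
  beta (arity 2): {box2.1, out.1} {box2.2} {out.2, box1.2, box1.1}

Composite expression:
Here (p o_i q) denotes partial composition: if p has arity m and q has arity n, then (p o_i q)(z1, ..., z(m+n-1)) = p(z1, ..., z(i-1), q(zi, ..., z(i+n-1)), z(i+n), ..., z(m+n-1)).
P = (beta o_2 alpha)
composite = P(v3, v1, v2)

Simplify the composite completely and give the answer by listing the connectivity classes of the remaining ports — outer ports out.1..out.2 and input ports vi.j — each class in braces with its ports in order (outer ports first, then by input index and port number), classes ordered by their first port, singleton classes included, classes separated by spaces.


{out.1} {out.2, v3.1, v3.2} {v1.1, v1.2} {v2.1, v2.2}

After gluing at beta, chains via deleted ports link the v-ports.
after alpha, the pattern on (v1, v2) reads {out.1} {out.2} {v1.1, v1.2} {v2.1, v2.2} (out.j = its outer ports)
after beta, the pattern on (v3, v1, v2) reads {out.1} {out.2, v3.1, v3.2} {v1.1, v1.2} {v2.1, v2.2} (out.j = its outer ports)


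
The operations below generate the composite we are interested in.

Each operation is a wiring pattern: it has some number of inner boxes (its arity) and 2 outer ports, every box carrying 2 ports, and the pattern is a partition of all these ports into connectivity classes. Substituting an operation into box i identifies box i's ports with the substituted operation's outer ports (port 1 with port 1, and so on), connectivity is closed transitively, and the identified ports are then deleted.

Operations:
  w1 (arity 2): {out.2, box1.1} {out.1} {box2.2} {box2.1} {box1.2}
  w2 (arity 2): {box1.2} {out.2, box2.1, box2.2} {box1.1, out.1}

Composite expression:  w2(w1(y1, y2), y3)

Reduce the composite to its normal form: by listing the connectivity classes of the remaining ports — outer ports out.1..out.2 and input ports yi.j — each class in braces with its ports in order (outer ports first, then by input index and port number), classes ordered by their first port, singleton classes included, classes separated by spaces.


Treat the ports identified at w2 as solder joints: merge, then drop.
after w1, the pattern on (y1, y2) reads {out.1} {out.2, y1.1} {y1.2} {y2.1} {y2.2} (out.j = its outer ports)
after w2, the pattern on (y1, y2, y3) reads {out.1} {out.2, y3.1, y3.2} {y1.1} {y1.2} {y2.1} {y2.2} (out.j = its outer ports)

{out.1} {out.2, y3.1, y3.2} {y1.1} {y1.2} {y2.1} {y2.2}


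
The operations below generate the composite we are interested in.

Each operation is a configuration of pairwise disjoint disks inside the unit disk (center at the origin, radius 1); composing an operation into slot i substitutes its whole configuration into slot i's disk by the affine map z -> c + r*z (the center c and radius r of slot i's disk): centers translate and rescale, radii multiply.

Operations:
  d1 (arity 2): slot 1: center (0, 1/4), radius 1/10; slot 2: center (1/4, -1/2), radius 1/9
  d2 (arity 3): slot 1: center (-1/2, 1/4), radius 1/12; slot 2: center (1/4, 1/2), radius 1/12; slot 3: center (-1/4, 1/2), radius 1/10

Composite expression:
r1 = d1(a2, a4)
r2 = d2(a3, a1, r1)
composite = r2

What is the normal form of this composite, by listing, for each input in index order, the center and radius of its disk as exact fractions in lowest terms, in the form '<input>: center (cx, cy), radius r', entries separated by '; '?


a1: center (1/4, 1/2), radius 1/12; a2: center (-1/4, 21/40), radius 1/100; a3: center (-1/2, 1/4), radius 1/12; a4: center (-9/40, 9/20), radius 1/90

Below d2, radii multiply path by path; the a-disk centers shift.
tracing a3 down its 1-map path: center (-1/2, 1/4), radius 1/12
tracing a1 down its 1-map path: center (1/4, 1/2), radius 1/12
tracing a2 down its 2-map path: center (-1/4, 21/40), radius 1/100
tracing a4 down its 2-map path: center (-9/40, 9/20), radius 1/90


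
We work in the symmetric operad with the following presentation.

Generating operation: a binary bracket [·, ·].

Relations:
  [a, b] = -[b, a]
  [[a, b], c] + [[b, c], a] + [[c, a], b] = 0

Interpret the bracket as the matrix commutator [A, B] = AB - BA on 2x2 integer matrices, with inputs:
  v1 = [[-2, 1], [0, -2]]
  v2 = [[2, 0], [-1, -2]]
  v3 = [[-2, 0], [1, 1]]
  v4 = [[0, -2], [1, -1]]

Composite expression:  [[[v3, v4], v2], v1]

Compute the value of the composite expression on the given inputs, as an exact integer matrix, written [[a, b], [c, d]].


[v3, v4] = [[2, 6], [4, -2]]
[[v3, v4], v2] = [[-6, -24], [20, 6]]
[[[v3, v4], v2], v1] = [[-20, -12], [0, 20]]

[[-20, -12], [0, 20]]


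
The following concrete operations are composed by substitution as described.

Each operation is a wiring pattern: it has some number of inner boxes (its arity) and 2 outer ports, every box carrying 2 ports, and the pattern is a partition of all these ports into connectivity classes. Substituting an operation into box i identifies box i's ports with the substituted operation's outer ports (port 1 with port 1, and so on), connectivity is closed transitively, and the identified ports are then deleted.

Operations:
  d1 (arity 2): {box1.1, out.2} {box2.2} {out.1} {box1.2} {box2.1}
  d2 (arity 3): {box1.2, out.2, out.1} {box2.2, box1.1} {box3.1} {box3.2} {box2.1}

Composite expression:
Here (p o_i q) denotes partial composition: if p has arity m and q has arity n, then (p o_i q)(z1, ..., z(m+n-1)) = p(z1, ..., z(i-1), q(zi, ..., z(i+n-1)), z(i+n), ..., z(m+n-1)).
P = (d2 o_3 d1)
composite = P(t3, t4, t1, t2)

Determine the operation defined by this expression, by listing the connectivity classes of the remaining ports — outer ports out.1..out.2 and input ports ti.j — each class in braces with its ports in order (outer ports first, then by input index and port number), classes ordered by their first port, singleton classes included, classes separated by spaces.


{out.1, out.2, t3.2} {t1.1} {t1.2} {t2.1} {t2.2} {t3.1, t4.2} {t4.1}

Two ports join when wires chain via d2-identified ports.
after d1, the pattern on (t1, t2) reads {out.1} {out.2, t1.1} {t1.2} {t2.1} {t2.2} (out.j = its outer ports)
after d2, the pattern on (t3, t4, t1, t2) reads {out.1, out.2, t3.2} {t1.1} {t1.2} {t2.1} {t2.2} {t3.1, t4.2} {t4.1} (out.j = its outer ports)


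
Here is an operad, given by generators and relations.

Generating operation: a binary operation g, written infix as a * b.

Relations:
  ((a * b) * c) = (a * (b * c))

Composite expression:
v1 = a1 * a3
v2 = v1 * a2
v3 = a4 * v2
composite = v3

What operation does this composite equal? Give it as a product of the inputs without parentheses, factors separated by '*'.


a4 * a1 * a3 * a2

The g-tree's shape is irrelevant; the a-reading-order decides.
(a1 * a3) reduces to a1 * a3
((a1 * a3) * a2) reduces to a1 * a3 * a2
(a4 * ((a1 * a3) * a2)) reduces to a4 * a1 * a3 * a2


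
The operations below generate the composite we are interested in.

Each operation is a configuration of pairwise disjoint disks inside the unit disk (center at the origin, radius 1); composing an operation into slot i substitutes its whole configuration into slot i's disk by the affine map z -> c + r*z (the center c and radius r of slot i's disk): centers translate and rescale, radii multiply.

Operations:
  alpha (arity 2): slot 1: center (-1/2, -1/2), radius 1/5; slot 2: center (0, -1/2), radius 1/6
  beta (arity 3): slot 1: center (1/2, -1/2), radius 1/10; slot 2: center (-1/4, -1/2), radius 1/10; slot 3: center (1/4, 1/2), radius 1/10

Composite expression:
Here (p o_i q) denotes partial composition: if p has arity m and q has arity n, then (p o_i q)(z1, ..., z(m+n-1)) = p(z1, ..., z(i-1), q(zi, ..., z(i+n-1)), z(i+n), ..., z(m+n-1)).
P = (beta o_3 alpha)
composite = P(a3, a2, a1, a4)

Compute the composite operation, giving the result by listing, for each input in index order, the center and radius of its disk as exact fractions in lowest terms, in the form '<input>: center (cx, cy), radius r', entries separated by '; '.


a1: center (1/5, 9/20), radius 1/50; a2: center (-1/4, -1/2), radius 1/10; a3: center (1/2, -1/2), radius 1/10; a4: center (1/4, 9/20), radius 1/60

Below beta, radii multiply path by path; the a-disk centers shift.
a3 passes through 1 substitution, ending at center (1/2, -1/2), radius 1/10
a2 passes through 1 substitution, ending at center (-1/4, -1/2), radius 1/10
a1 passes through 2 substitutions, ending at center (1/5, 9/20), radius 1/50
a4 passes through 2 substitutions, ending at center (1/4, 9/20), radius 1/60


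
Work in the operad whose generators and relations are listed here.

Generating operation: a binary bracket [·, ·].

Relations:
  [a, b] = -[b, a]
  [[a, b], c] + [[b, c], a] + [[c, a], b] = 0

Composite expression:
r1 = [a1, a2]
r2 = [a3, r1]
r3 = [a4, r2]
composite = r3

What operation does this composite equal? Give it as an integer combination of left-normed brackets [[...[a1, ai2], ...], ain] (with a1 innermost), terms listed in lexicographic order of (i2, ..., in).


Antisymmetry and Jacobi reduce to a1-anchored left-normed brackets.
Composite bracket: [a4, [a3, [a1, a2]]]
Applying ab - ba throughout gives 8 signed words (2^3 = 8).
The a1-initial words carry the normal form:
  a1a2a3a4 appears with sign +1, giving the term +[[[a1, a2], a3], a4]

[[[a1, a2], a3], a4]


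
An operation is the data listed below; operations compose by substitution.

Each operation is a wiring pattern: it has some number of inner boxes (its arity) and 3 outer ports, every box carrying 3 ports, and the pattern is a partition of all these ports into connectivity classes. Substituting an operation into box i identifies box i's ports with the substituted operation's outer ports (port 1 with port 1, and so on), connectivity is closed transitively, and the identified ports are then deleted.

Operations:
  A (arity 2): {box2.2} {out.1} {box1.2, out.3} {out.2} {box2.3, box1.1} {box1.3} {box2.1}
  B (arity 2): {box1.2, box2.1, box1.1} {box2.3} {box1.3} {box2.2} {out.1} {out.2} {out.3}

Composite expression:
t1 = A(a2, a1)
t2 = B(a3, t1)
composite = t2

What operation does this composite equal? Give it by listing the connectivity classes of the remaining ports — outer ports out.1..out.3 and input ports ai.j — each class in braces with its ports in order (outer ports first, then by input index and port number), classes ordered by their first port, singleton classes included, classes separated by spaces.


{out.1} {out.2} {out.3} {a1.1} {a1.2} {a1.3, a2.1} {a2.2} {a2.3} {a3.1, a3.2} {a3.3}


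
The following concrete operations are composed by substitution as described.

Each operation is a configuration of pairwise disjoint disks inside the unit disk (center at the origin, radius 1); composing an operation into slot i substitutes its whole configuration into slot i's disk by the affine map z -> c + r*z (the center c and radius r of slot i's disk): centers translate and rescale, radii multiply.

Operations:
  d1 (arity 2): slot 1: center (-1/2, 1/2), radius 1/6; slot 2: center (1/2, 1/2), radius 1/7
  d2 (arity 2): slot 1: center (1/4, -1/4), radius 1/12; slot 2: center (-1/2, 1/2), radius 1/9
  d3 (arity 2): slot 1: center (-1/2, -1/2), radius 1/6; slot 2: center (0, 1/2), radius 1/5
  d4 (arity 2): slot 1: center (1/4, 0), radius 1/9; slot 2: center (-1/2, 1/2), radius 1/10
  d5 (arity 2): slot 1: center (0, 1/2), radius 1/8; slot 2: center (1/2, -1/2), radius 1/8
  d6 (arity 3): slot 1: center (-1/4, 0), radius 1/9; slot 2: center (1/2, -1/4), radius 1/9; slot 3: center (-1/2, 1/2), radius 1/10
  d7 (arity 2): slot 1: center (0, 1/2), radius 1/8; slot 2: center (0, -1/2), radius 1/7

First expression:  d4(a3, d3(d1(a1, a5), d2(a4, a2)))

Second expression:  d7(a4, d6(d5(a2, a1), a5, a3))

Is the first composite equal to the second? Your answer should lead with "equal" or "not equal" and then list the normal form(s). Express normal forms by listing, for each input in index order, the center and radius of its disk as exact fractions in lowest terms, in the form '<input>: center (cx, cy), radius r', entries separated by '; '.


Normal form of the first expression: a1: center (-67/120, 11/24), radius 1/360; a2: center (-51/100, 14/25), radius 1/450; a3: center (1/4, 0), radius 1/9; a4: center (-99/200, 109/200), radius 1/600; a5: center (-13/24, 11/24), radius 1/420
Normal form of the second expression: a1: center (-1/36, -32/63), radius 1/504; a2: center (-1/28, -31/63), radius 1/504; a3: center (-1/14, -3/7), radius 1/70; a4: center (0, 1/2), radius 1/8; a5: center (1/14, -15/28), radius 1/63
Different reductions; not equal.

not equal; the first gives a1: center (-67/120, 11/24), radius 1/360; a2: center (-51/100, 14/25), radius 1/450; a3: center (1/4, 0), radius 1/9; a4: center (-99/200, 109/200), radius 1/600; a5: center (-13/24, 11/24), radius 1/420 and the second a1: center (-1/36, -32/63), radius 1/504; a2: center (-1/28, -31/63), radius 1/504; a3: center (-1/14, -3/7), radius 1/70; a4: center (0, 1/2), radius 1/8; a5: center (1/14, -15/28), radius 1/63


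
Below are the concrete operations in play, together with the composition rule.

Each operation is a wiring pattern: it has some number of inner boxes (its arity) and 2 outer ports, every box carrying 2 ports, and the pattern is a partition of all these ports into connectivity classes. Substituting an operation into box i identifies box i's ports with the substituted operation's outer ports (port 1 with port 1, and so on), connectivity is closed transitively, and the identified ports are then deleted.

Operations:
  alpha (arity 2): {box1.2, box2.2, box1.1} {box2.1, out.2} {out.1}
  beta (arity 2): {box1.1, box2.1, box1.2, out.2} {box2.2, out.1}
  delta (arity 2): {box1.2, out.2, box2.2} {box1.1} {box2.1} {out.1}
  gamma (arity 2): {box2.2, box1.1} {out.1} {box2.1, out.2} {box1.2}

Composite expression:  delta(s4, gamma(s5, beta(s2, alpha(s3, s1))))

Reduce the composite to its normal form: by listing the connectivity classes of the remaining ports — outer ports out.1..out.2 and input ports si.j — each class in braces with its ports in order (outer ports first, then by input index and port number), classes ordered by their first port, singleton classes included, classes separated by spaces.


{out.1} {out.2, s1.1, s4.2} {s1.2, s3.1, s3.2} {s2.1, s2.2, s5.1} {s4.1} {s5.2}


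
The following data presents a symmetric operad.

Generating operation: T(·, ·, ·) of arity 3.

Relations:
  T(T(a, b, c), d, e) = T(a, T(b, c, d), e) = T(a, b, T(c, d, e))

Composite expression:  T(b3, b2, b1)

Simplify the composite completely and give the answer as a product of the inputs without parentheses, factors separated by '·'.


The T-tree's shape is irrelevant; the b-reading-order decides.
T(b3, b2, b1) linearizes to b3 · b2 · b1

b3 · b2 · b1


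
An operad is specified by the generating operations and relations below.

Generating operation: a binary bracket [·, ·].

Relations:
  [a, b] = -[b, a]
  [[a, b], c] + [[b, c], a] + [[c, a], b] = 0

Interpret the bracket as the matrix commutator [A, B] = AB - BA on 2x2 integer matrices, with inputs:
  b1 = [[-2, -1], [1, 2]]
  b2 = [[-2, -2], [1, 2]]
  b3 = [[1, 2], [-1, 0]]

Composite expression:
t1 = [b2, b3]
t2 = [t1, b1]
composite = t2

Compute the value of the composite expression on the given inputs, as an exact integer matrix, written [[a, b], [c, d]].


[[-9, -24], [12, 9]]

[b2, b3] = [[0, -6], [-3, 0]]
[[b2, b3], b1] = [[-9, -24], [12, 9]]


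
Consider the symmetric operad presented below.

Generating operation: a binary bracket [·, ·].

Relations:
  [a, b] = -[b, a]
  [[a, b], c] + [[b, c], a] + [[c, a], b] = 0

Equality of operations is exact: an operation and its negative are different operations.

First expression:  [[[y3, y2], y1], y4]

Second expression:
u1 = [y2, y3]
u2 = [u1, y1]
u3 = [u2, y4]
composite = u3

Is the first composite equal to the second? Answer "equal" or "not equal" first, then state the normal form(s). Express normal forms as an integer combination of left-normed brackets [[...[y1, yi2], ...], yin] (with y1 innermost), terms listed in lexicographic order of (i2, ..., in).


The first composite normalizes to [[[y1, y2], y3], y4] - [[[y1, y3], y2], y4]
The second composite normalizes to -[[[y1, y2], y3], y4] + [[[y1, y3], y2], y4]
Distinct normal forms: not equal.

not equal; first: [[[y1, y2], y3], y4] - [[[y1, y3], y2], y4]; second: -[[[y1, y2], y3], y4] + [[[y1, y3], y2], y4]


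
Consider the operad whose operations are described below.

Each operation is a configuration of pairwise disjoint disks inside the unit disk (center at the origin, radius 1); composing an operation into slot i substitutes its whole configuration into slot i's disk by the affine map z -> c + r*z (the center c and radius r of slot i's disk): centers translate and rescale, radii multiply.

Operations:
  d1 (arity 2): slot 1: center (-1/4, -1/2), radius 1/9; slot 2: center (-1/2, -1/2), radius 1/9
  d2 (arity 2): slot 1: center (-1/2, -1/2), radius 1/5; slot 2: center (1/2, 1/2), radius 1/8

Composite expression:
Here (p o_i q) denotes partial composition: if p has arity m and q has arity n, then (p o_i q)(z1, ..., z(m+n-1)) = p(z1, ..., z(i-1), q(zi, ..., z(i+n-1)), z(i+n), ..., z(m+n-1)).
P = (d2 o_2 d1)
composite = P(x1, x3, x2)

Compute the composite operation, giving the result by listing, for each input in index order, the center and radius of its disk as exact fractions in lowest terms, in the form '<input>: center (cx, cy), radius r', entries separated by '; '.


x1: center (-1/2, -1/2), radius 1/5; x2: center (7/16, 7/16), radius 1/72; x3: center (15/32, 7/16), radius 1/72


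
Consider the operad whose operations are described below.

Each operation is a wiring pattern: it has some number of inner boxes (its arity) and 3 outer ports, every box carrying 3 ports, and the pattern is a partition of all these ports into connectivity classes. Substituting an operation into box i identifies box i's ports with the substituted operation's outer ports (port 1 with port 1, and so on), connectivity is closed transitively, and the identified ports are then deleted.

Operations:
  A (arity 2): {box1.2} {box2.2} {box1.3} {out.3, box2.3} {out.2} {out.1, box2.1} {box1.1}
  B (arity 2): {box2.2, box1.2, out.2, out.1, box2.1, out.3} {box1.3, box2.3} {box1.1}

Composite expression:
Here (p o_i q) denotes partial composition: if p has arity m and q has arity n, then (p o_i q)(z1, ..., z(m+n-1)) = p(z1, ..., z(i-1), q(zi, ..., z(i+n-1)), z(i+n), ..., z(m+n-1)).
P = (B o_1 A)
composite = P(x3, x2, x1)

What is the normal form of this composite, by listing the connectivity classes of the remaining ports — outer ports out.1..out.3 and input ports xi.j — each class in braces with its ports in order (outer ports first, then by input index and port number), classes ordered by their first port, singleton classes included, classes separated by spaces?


{out.1, out.2, out.3, x1.1, x1.2} {x1.3, x2.3} {x2.1} {x2.2} {x3.1} {x3.2} {x3.3}

Reachability decides: close wires over B-identified ports.
composing A on (x3, x2), with out.j its own outer ports: {out.1, x2.1} {out.2} {out.3, x2.3} {x2.2} {x3.1} {x3.2} {x3.3}
composing B on (x3, x2, x1), with out.j its own outer ports: {out.1, out.2, out.3, x1.1, x1.2} {x1.3, x2.3} {x2.1} {x2.2} {x3.1} {x3.2} {x3.3}


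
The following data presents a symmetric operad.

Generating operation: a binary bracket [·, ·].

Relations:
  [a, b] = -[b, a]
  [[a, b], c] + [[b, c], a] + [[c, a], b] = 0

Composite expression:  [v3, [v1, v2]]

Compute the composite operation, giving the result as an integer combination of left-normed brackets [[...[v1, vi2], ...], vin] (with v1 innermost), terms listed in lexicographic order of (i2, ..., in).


-[[v1, v2], v3]

Left-normed coefficients sit on the v1-initial expansion words.
Composite bracket: [v3, [v1, v2]]
Each bracket splits as ab - ba, giving 4 signed words (2^2 = 4).
Keep just the words that open with v1:
  from v1v2v3, sign -1: term -[[v1, v2], v3]
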